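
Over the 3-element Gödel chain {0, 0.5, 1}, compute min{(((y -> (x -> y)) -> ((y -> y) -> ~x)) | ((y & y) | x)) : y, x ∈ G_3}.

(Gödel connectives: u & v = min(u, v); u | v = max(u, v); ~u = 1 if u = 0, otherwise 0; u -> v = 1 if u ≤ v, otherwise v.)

The minimum is attained at y = 0, x = 0.5:
  (x -> y): 0.5 > 0, so result = 0
  (y -> (x -> y)): 0 ≤ 0, so result = 1
  (y -> y): 0 ≤ 0, so result = 1
  ~x: Gödel ¬ of 0.5 = 0 (operand ≠ 0)
  ((y -> y) -> ~x): 1 > 0, so result = 0
  ((y -> (x -> y)) -> ((y -> y) -> ~x)): 1 > 0, so result = 0
  (y & y) = min(0, 0) = 0
  ((y & y) | x) = max(0, 0.5) = 0.5
  (((y -> (x -> y)) -> ((y -> y) -> ~x)) | ((y & y) | x)) = max(0, 0.5) = 0.5
Checking all 9 assignments confirms none give a value below 0.50.

0.50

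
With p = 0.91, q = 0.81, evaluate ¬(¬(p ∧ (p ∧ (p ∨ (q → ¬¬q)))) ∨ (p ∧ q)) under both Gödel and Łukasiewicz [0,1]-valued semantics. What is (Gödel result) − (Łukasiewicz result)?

Gödel evaluation:
  ¬q: Gödel ¬ of 0.81 = 0 (operand ≠ 0)
  ¬¬q: Gödel ¬ of 0 = 1 (operand is 0)
  (q → ¬¬q): 0.81 ≤ 1, so result = 1
  (p ∨ (q → ¬¬q)) = max(0.91, 1) = 1
  (p ∧ (p ∨ (q → ¬¬q))) = min(0.91, 1) = 0.91
  (p ∧ (p ∧ (p ∨ (q → ¬¬q)))) = min(0.91, 0.91) = 0.91
  ¬(p ∧ (p ∧ (p ∨ (q → ¬¬q)))): Gödel ¬ of 0.91 = 0 (operand ≠ 0)
  (p ∧ q) = min(0.91, 0.81) = 0.81
  (¬(p ∧ (p ∧ (p ∨ (q → ¬¬q)))) ∨ (p ∧ q)) = max(0, 0.81) = 0.81
  ¬(¬(p ∧ (p ∧ (p ∨ (q → ¬¬q)))) ∨ (p ∧ q)): Gödel ¬ of 0.81 = 0 (operand ≠ 0)
  Gödel value = 0
Łukasiewicz evaluation:
  ¬q: Łukasiewicz ¬ gives 1 − 0.81 = 0.19
  ¬¬q: Łukasiewicz ¬ gives 1 − 0.19 = 0.81
  (q → ¬¬q): min(1, 1 − 0.81 + 0.81) = 1
  (p ∨ (q → ¬¬q)) = max(0.91, 1) = 1
  (p ∧ (p ∨ (q → ¬¬q))) = min(0.91, 1) = 0.91
  (p ∧ (p ∧ (p ∨ (q → ¬¬q)))) = min(0.91, 0.91) = 0.91
  ¬(p ∧ (p ∧ (p ∨ (q → ¬¬q)))): Łukasiewicz ¬ gives 1 − 0.91 = 0.09
  (p ∧ q) = min(0.91, 0.81) = 0.81
  (¬(p ∧ (p ∧ (p ∨ (q → ¬¬q)))) ∨ (p ∧ q)) = max(0.09, 0.81) = 0.81
  ¬(¬(p ∧ (p ∧ (p ∨ (q → ¬¬q)))) ∨ (p ∧ q)): Łukasiewicz ¬ gives 1 − 0.81 = 0.19
  Łukasiewicz value = 0.19
Difference: 0 − 0.19 = -0.19

-0.19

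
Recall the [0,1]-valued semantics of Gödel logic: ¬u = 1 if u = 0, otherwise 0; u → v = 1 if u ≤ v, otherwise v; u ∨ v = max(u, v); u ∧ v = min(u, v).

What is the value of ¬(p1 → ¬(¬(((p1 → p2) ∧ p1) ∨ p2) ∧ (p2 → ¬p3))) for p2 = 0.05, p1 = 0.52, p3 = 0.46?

0.00

(p1 → p2): 0.52 > 0.05, so result = 0.05
((p1 → p2) ∧ p1) = min(0.05, 0.52) = 0.05
(((p1 → p2) ∧ p1) ∨ p2) = max(0.05, 0.05) = 0.05
¬(((p1 → p2) ∧ p1) ∨ p2): Gödel ¬ of 0.05 = 0 (operand ≠ 0)
¬p3: Gödel ¬ of 0.46 = 0 (operand ≠ 0)
(p2 → ¬p3): 0.05 > 0, so result = 0
(¬(((p1 → p2) ∧ p1) ∨ p2) ∧ (p2 → ¬p3)) = min(0, 0) = 0
¬(¬(((p1 → p2) ∧ p1) ∨ p2) ∧ (p2 → ¬p3)): Gödel ¬ of 0 = 1 (operand is 0)
(p1 → ¬(¬(((p1 → p2) ∧ p1) ∨ p2) ∧ (p2 → ¬p3))): 0.52 ≤ 1, so result = 1
¬(p1 → ¬(¬(((p1 → p2) ∧ p1) ∨ p2) ∧ (p2 → ¬p3))): Gödel ¬ of 1 = 0 (operand ≠ 0)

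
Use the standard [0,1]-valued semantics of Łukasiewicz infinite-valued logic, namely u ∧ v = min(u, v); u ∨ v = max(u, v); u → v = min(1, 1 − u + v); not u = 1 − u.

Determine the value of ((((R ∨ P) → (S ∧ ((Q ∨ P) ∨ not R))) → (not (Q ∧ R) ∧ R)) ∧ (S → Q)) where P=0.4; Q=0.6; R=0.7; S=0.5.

0.60

(R ∨ P) = max(0.7, 0.4) = 0.7
(Q ∨ P) = max(0.6, 0.4) = 0.6
not R: Łukasiewicz ¬ gives 1 − 0.7 = 0.3
((Q ∨ P) ∨ not R) = max(0.6, 0.3) = 0.6
(S ∧ ((Q ∨ P) ∨ not R)) = min(0.5, 0.6) = 0.5
((R ∨ P) → (S ∧ ((Q ∨ P) ∨ not R))): min(1, 1 − 0.7 + 0.5) = 0.8
(Q ∧ R) = min(0.6, 0.7) = 0.6
not (Q ∧ R): Łukasiewicz ¬ gives 1 − 0.6 = 0.4
(not (Q ∧ R) ∧ R) = min(0.4, 0.7) = 0.4
(((R ∨ P) → (S ∧ ((Q ∨ P) ∨ not R))) → (not (Q ∧ R) ∧ R)): min(1, 1 − 0.8 + 0.4) = 0.6
(S → Q): min(1, 1 − 0.5 + 0.6) = 1
((((R ∨ P) → (S ∧ ((Q ∨ P) ∨ not R))) → (not (Q ∧ R) ∧ R)) ∧ (S → Q)) = min(0.6, 1) = 0.6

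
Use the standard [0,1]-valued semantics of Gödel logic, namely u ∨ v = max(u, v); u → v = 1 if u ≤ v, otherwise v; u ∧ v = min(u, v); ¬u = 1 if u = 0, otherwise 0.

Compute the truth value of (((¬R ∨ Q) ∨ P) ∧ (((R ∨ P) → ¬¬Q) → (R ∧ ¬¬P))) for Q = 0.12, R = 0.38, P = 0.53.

¬R: Gödel ¬ of 0.38 = 0 (operand ≠ 0)
(¬R ∨ Q) = max(0, 0.12) = 0.12
((¬R ∨ Q) ∨ P) = max(0.12, 0.53) = 0.53
(R ∨ P) = max(0.38, 0.53) = 0.53
¬Q: Gödel ¬ of 0.12 = 0 (operand ≠ 0)
¬¬Q: Gödel ¬ of 0 = 1 (operand is 0)
((R ∨ P) → ¬¬Q): 0.53 ≤ 1, so result = 1
¬P: Gödel ¬ of 0.53 = 0 (operand ≠ 0)
¬¬P: Gödel ¬ of 0 = 1 (operand is 0)
(R ∧ ¬¬P) = min(0.38, 1) = 0.38
(((R ∨ P) → ¬¬Q) → (R ∧ ¬¬P)): 1 > 0.38, so result = 0.38
(((¬R ∨ Q) ∨ P) ∧ (((R ∨ P) → ¬¬Q) → (R ∧ ¬¬P))) = min(0.53, 0.38) = 0.38

0.38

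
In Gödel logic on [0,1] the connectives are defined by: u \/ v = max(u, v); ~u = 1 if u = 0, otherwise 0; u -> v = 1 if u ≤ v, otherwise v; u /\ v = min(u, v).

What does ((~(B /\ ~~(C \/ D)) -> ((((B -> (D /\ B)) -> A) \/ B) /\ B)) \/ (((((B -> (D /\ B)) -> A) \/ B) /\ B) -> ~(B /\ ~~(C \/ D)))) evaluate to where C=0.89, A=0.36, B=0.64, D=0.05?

(C \/ D) = max(0.89, 0.05) = 0.89
~(C \/ D): Gödel ¬ of 0.89 = 0 (operand ≠ 0)
~~(C \/ D): Gödel ¬ of 0 = 1 (operand is 0)
(B /\ ~~(C \/ D)) = min(0.64, 1) = 0.64
~(B /\ ~~(C \/ D)): Gödel ¬ of 0.64 = 0 (operand ≠ 0)
(D /\ B) = min(0.05, 0.64) = 0.05
(B -> (D /\ B)): 0.64 > 0.05, so result = 0.05
((B -> (D /\ B)) -> A): 0.05 ≤ 0.36, so result = 1
(((B -> (D /\ B)) -> A) \/ B) = max(1, 0.64) = 1
((((B -> (D /\ B)) -> A) \/ B) /\ B) = min(1, 0.64) = 0.64
(~(B /\ ~~(C \/ D)) -> ((((B -> (D /\ B)) -> A) \/ B) /\ B)): 0 ≤ 0.64, so result = 1
(D /\ B) = min(0.05, 0.64) = 0.05
(B -> (D /\ B)): 0.64 > 0.05, so result = 0.05
((B -> (D /\ B)) -> A): 0.05 ≤ 0.36, so result = 1
(((B -> (D /\ B)) -> A) \/ B) = max(1, 0.64) = 1
((((B -> (D /\ B)) -> A) \/ B) /\ B) = min(1, 0.64) = 0.64
(C \/ D) = max(0.89, 0.05) = 0.89
~(C \/ D): Gödel ¬ of 0.89 = 0 (operand ≠ 0)
~~(C \/ D): Gödel ¬ of 0 = 1 (operand is 0)
(B /\ ~~(C \/ D)) = min(0.64, 1) = 0.64
~(B /\ ~~(C \/ D)): Gödel ¬ of 0.64 = 0 (operand ≠ 0)
(((((B -> (D /\ B)) -> A) \/ B) /\ B) -> ~(B /\ ~~(C \/ D))): 0.64 > 0, so result = 0
((~(B /\ ~~(C \/ D)) -> ((((B -> (D /\ B)) -> A) \/ B) /\ B)) \/ (((((B -> (D /\ B)) -> A) \/ B) /\ B) -> ~(B /\ ~~(C \/ D)))) = max(1, 0) = 1

1.00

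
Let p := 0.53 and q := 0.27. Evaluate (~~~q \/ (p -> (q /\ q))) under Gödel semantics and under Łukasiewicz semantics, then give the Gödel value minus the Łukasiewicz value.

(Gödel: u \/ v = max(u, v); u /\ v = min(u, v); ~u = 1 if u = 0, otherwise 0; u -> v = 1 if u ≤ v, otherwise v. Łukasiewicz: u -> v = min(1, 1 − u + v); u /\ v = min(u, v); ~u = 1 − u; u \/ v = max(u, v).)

-0.47

Gödel evaluation:
  ~q: Gödel ¬ of 0.27 = 0 (operand ≠ 0)
  ~~q: Gödel ¬ of 0 = 1 (operand is 0)
  ~~~q: Gödel ¬ of 1 = 0 (operand ≠ 0)
  (q /\ q) = min(0.27, 0.27) = 0.27
  (p -> (q /\ q)): 0.53 > 0.27, so result = 0.27
  (~~~q \/ (p -> (q /\ q))) = max(0, 0.27) = 0.27
  Gödel value = 0.27
Łukasiewicz evaluation:
  ~q: Łukasiewicz ¬ gives 1 − 0.27 = 0.73
  ~~q: Łukasiewicz ¬ gives 1 − 0.73 = 0.27
  ~~~q: Łukasiewicz ¬ gives 1 − 0.27 = 0.73
  (q /\ q) = min(0.27, 0.27) = 0.27
  (p -> (q /\ q)): min(1, 1 − 0.53 + 0.27) = 0.74
  (~~~q \/ (p -> (q /\ q))) = max(0.73, 0.74) = 0.74
  Łukasiewicz value = 0.74
Difference: 0.27 − 0.74 = -0.47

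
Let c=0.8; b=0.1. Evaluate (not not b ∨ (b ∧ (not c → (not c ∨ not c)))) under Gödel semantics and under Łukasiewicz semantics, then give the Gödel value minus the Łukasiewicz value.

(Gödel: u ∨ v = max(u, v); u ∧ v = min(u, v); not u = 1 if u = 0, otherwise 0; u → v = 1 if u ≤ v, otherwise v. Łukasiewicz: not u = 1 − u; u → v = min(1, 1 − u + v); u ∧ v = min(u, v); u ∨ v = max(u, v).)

0.90

Gödel evaluation:
  not b: Gödel ¬ of 0.1 = 0 (operand ≠ 0)
  not not b: Gödel ¬ of 0 = 1 (operand is 0)
  not c: Gödel ¬ of 0.8 = 0 (operand ≠ 0)
  not c: Gödel ¬ of 0.8 = 0 (operand ≠ 0)
  not c: Gödel ¬ of 0.8 = 0 (operand ≠ 0)
  (not c ∨ not c) = max(0, 0) = 0
  (not c → (not c ∨ not c)): 0 ≤ 0, so result = 1
  (b ∧ (not c → (not c ∨ not c))) = min(0.1, 1) = 0.1
  (not not b ∨ (b ∧ (not c → (not c ∨ not c)))) = max(1, 0.1) = 1
  Gödel value = 1
Łukasiewicz evaluation:
  not b: Łukasiewicz ¬ gives 1 − 0.1 = 0.9
  not not b: Łukasiewicz ¬ gives 1 − 0.9 = 0.1
  not c: Łukasiewicz ¬ gives 1 − 0.8 = 0.2
  not c: Łukasiewicz ¬ gives 1 − 0.8 = 0.2
  not c: Łukasiewicz ¬ gives 1 − 0.8 = 0.2
  (not c ∨ not c) = max(0.2, 0.2) = 0.2
  (not c → (not c ∨ not c)): min(1, 1 − 0.2 + 0.2) = 1
  (b ∧ (not c → (not c ∨ not c))) = min(0.1, 1) = 0.1
  (not not b ∨ (b ∧ (not c → (not c ∨ not c)))) = max(0.1, 0.1) = 0.1
  Łukasiewicz value = 0.1
Difference: 1 − 0.1 = 0.90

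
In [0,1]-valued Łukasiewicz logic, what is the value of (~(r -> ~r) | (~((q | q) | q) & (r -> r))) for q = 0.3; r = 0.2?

0.70

~r: Łukasiewicz ¬ gives 1 − 0.2 = 0.8
(r -> ~r): min(1, 1 − 0.2 + 0.8) = 1
~(r -> ~r): Łukasiewicz ¬ gives 1 − 1 = 0
(q | q) = max(0.3, 0.3) = 0.3
((q | q) | q) = max(0.3, 0.3) = 0.3
~((q | q) | q): Łukasiewicz ¬ gives 1 − 0.3 = 0.7
(r -> r): min(1, 1 − 0.2 + 0.2) = 1
(~((q | q) | q) & (r -> r)) = min(0.7, 1) = 0.7
(~(r -> ~r) | (~((q | q) | q) & (r -> r))) = max(0, 0.7) = 0.7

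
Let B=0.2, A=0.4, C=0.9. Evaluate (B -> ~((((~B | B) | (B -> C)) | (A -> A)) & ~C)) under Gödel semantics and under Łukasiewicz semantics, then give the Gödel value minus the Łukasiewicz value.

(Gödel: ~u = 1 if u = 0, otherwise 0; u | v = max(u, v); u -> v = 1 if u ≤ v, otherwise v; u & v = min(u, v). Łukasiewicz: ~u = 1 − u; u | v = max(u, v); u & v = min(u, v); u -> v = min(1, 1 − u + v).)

0.00

Gödel evaluation:
  ~B: Gödel ¬ of 0.2 = 0 (operand ≠ 0)
  (~B | B) = max(0, 0.2) = 0.2
  (B -> C): 0.2 ≤ 0.9, so result = 1
  ((~B | B) | (B -> C)) = max(0.2, 1) = 1
  (A -> A): 0.4 ≤ 0.4, so result = 1
  (((~B | B) | (B -> C)) | (A -> A)) = max(1, 1) = 1
  ~C: Gödel ¬ of 0.9 = 0 (operand ≠ 0)
  ((((~B | B) | (B -> C)) | (A -> A)) & ~C) = min(1, 0) = 0
  ~((((~B | B) | (B -> C)) | (A -> A)) & ~C): Gödel ¬ of 0 = 1 (operand is 0)
  (B -> ~((((~B | B) | (B -> C)) | (A -> A)) & ~C)): 0.2 ≤ 1, so result = 1
  Gödel value = 1
Łukasiewicz evaluation:
  ~B: Łukasiewicz ¬ gives 1 − 0.2 = 0.8
  (~B | B) = max(0.8, 0.2) = 0.8
  (B -> C): min(1, 1 − 0.2 + 0.9) = 1
  ((~B | B) | (B -> C)) = max(0.8, 1) = 1
  (A -> A): min(1, 1 − 0.4 + 0.4) = 1
  (((~B | B) | (B -> C)) | (A -> A)) = max(1, 1) = 1
  ~C: Łukasiewicz ¬ gives 1 − 0.9 = 0.1
  ((((~B | B) | (B -> C)) | (A -> A)) & ~C) = min(1, 0.1) = 0.1
  ~((((~B | B) | (B -> C)) | (A -> A)) & ~C): Łukasiewicz ¬ gives 1 − 0.1 = 0.9
  (B -> ~((((~B | B) | (B -> C)) | (A -> A)) & ~C)): min(1, 1 − 0.2 + 0.9) = 1
  Łukasiewicz value = 1
Difference: 1 − 1 = 0.00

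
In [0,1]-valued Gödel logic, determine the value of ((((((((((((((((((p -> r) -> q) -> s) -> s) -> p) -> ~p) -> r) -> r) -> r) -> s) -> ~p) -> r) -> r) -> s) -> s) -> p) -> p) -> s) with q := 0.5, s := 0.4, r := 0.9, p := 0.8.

0.40

(p -> r): 0.8 ≤ 0.9, so result = 1
((p -> r) -> q): 1 > 0.5, so result = 0.5
(((p -> r) -> q) -> s): 0.5 > 0.4, so result = 0.4
((((p -> r) -> q) -> s) -> s): 0.4 ≤ 0.4, so result = 1
(((((p -> r) -> q) -> s) -> s) -> p): 1 > 0.8, so result = 0.8
~p: Gödel ¬ of 0.8 = 0 (operand ≠ 0)
((((((p -> r) -> q) -> s) -> s) -> p) -> ~p): 0.8 > 0, so result = 0
(((((((p -> r) -> q) -> s) -> s) -> p) -> ~p) -> r): 0 ≤ 0.9, so result = 1
((((((((p -> r) -> q) -> s) -> s) -> p) -> ~p) -> r) -> r): 1 > 0.9, so result = 0.9
(((((((((p -> r) -> q) -> s) -> s) -> p) -> ~p) -> r) -> r) -> r): 0.9 ≤ 0.9, so result = 1
((((((((((p -> r) -> q) -> s) -> s) -> p) -> ~p) -> r) -> r) -> r) -> s): 1 > 0.4, so result = 0.4
~p: Gödel ¬ of 0.8 = 0 (operand ≠ 0)
(((((((((((p -> r) -> q) -> s) -> s) -> p) -> ~p) -> r) -> r) -> r) -> s) -> ~p): 0.4 > 0, so result = 0
((((((((((((p -> r) -> q) -> s) -> s) -> p) -> ~p) -> r) -> r) -> r) -> s) -> ~p) -> r): 0 ≤ 0.9, so result = 1
(((((((((((((p -> r) -> q) -> s) -> s) -> p) -> ~p) -> r) -> r) -> r) -> s) -> ~p) -> r) -> r): 1 > 0.9, so result = 0.9
((((((((((((((p -> r) -> q) -> s) -> s) -> p) -> ~p) -> r) -> r) -> r) -> s) -> ~p) -> r) -> r) -> s): 0.9 > 0.4, so result = 0.4
(((((((((((((((p -> r) -> q) -> s) -> s) -> p) -> ~p) -> r) -> r) -> r) -> s) -> ~p) -> r) -> r) -> s) -> s): 0.4 ≤ 0.4, so result = 1
((((((((((((((((p -> r) -> q) -> s) -> s) -> p) -> ~p) -> r) -> r) -> r) -> s) -> ~p) -> r) -> r) -> s) -> s) -> p): 1 > 0.8, so result = 0.8
(((((((((((((((((p -> r) -> q) -> s) -> s) -> p) -> ~p) -> r) -> r) -> r) -> s) -> ~p) -> r) -> r) -> s) -> s) -> p) -> p): 0.8 ≤ 0.8, so result = 1
((((((((((((((((((p -> r) -> q) -> s) -> s) -> p) -> ~p) -> r) -> r) -> r) -> s) -> ~p) -> r) -> r) -> s) -> s) -> p) -> p) -> s): 1 > 0.4, so result = 0.4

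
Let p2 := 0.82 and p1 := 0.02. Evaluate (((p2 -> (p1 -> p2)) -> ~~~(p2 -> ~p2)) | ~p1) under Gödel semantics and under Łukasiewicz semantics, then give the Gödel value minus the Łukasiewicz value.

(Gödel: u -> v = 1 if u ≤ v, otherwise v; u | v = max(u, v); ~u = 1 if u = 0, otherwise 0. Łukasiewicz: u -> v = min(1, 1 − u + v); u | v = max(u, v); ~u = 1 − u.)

Gödel evaluation:
  (p1 -> p2): 0.02 ≤ 0.82, so result = 1
  (p2 -> (p1 -> p2)): 0.82 ≤ 1, so result = 1
  ~p2: Gödel ¬ of 0.82 = 0 (operand ≠ 0)
  (p2 -> ~p2): 0.82 > 0, so result = 0
  ~(p2 -> ~p2): Gödel ¬ of 0 = 1 (operand is 0)
  ~~(p2 -> ~p2): Gödel ¬ of 1 = 0 (operand ≠ 0)
  ~~~(p2 -> ~p2): Gödel ¬ of 0 = 1 (operand is 0)
  ((p2 -> (p1 -> p2)) -> ~~~(p2 -> ~p2)): 1 ≤ 1, so result = 1
  ~p1: Gödel ¬ of 0.02 = 0 (operand ≠ 0)
  (((p2 -> (p1 -> p2)) -> ~~~(p2 -> ~p2)) | ~p1) = max(1, 0) = 1
  Gödel value = 1
Łukasiewicz evaluation:
  (p1 -> p2): min(1, 1 − 0.02 + 0.82) = 1
  (p2 -> (p1 -> p2)): min(1, 1 − 0.82 + 1) = 1
  ~p2: Łukasiewicz ¬ gives 1 − 0.82 = 0.18
  (p2 -> ~p2): min(1, 1 − 0.82 + 0.18) = 0.36
  ~(p2 -> ~p2): Łukasiewicz ¬ gives 1 − 0.36 = 0.64
  ~~(p2 -> ~p2): Łukasiewicz ¬ gives 1 − 0.64 = 0.36
  ~~~(p2 -> ~p2): Łukasiewicz ¬ gives 1 − 0.36 = 0.64
  ((p2 -> (p1 -> p2)) -> ~~~(p2 -> ~p2)): min(1, 1 − 1 + 0.64) = 0.64
  ~p1: Łukasiewicz ¬ gives 1 − 0.02 = 0.98
  (((p2 -> (p1 -> p2)) -> ~~~(p2 -> ~p2)) | ~p1) = max(0.64, 0.98) = 0.98
  Łukasiewicz value = 0.98
Difference: 1 − 0.98 = 0.02

0.02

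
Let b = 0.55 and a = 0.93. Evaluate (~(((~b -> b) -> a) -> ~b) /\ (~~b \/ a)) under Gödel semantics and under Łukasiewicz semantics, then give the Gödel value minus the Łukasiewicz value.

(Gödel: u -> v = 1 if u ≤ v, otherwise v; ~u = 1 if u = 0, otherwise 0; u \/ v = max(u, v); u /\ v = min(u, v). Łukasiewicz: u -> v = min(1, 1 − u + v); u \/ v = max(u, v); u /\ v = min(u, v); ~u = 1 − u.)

Gödel evaluation:
  ~b: Gödel ¬ of 0.55 = 0 (operand ≠ 0)
  (~b -> b): 0 ≤ 0.55, so result = 1
  ((~b -> b) -> a): 1 > 0.93, so result = 0.93
  ~b: Gödel ¬ of 0.55 = 0 (operand ≠ 0)
  (((~b -> b) -> a) -> ~b): 0.93 > 0, so result = 0
  ~(((~b -> b) -> a) -> ~b): Gödel ¬ of 0 = 1 (operand is 0)
  ~b: Gödel ¬ of 0.55 = 0 (operand ≠ 0)
  ~~b: Gödel ¬ of 0 = 1 (operand is 0)
  (~~b \/ a) = max(1, 0.93) = 1
  (~(((~b -> b) -> a) -> ~b) /\ (~~b \/ a)) = min(1, 1) = 1
  Gödel value = 1
Łukasiewicz evaluation:
  ~b: Łukasiewicz ¬ gives 1 − 0.55 = 0.45
  (~b -> b): min(1, 1 − 0.45 + 0.55) = 1
  ((~b -> b) -> a): min(1, 1 − 1 + 0.93) = 0.93
  ~b: Łukasiewicz ¬ gives 1 − 0.55 = 0.45
  (((~b -> b) -> a) -> ~b): min(1, 1 − 0.93 + 0.45) = 0.52
  ~(((~b -> b) -> a) -> ~b): Łukasiewicz ¬ gives 1 − 0.52 = 0.48
  ~b: Łukasiewicz ¬ gives 1 − 0.55 = 0.45
  ~~b: Łukasiewicz ¬ gives 1 − 0.45 = 0.55
  (~~b \/ a) = max(0.55, 0.93) = 0.93
  (~(((~b -> b) -> a) -> ~b) /\ (~~b \/ a)) = min(0.48, 0.93) = 0.48
  Łukasiewicz value = 0.48
Difference: 1 − 0.48 = 0.52

0.52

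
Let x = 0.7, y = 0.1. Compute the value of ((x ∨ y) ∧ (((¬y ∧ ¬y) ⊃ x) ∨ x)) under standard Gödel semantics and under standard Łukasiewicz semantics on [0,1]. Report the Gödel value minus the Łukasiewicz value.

0.00

Gödel evaluation:
  (x ∨ y) = max(0.7, 0.1) = 0.7
  ¬y: Gödel ¬ of 0.1 = 0 (operand ≠ 0)
  ¬y: Gödel ¬ of 0.1 = 0 (operand ≠ 0)
  (¬y ∧ ¬y) = min(0, 0) = 0
  ((¬y ∧ ¬y) ⊃ x): 0 ≤ 0.7, so result = 1
  (((¬y ∧ ¬y) ⊃ x) ∨ x) = max(1, 0.7) = 1
  ((x ∨ y) ∧ (((¬y ∧ ¬y) ⊃ x) ∨ x)) = min(0.7, 1) = 0.7
  Gödel value = 0.7
Łukasiewicz evaluation:
  (x ∨ y) = max(0.7, 0.1) = 0.7
  ¬y: Łukasiewicz ¬ gives 1 − 0.1 = 0.9
  ¬y: Łukasiewicz ¬ gives 1 − 0.1 = 0.9
  (¬y ∧ ¬y) = min(0.9, 0.9) = 0.9
  ((¬y ∧ ¬y) ⊃ x): min(1, 1 − 0.9 + 0.7) = 0.8
  (((¬y ∧ ¬y) ⊃ x) ∨ x) = max(0.8, 0.7) = 0.8
  ((x ∨ y) ∧ (((¬y ∧ ¬y) ⊃ x) ∨ x)) = min(0.7, 0.8) = 0.7
  Łukasiewicz value = 0.7
Difference: 0.7 − 0.7 = 0.00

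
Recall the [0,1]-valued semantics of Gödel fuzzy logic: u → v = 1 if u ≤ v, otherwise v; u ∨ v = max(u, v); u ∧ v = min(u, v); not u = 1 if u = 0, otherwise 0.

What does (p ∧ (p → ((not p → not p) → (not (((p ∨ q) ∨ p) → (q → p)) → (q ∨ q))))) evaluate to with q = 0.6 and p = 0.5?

0.50

not p: Gödel ¬ of 0.5 = 0 (operand ≠ 0)
not p: Gödel ¬ of 0.5 = 0 (operand ≠ 0)
(not p → not p): 0 ≤ 0, so result = 1
(p ∨ q) = max(0.5, 0.6) = 0.6
((p ∨ q) ∨ p) = max(0.6, 0.5) = 0.6
(q → p): 0.6 > 0.5, so result = 0.5
(((p ∨ q) ∨ p) → (q → p)): 0.6 > 0.5, so result = 0.5
not (((p ∨ q) ∨ p) → (q → p)): Gödel ¬ of 0.5 = 0 (operand ≠ 0)
(q ∨ q) = max(0.6, 0.6) = 0.6
(not (((p ∨ q) ∨ p) → (q → p)) → (q ∨ q)): 0 ≤ 0.6, so result = 1
((not p → not p) → (not (((p ∨ q) ∨ p) → (q → p)) → (q ∨ q))): 1 ≤ 1, so result = 1
(p → ((not p → not p) → (not (((p ∨ q) ∨ p) → (q → p)) → (q ∨ q)))): 0.5 ≤ 1, so result = 1
(p ∧ (p → ((not p → not p) → (not (((p ∨ q) ∨ p) → (q → p)) → (q ∨ q))))) = min(0.5, 1) = 0.5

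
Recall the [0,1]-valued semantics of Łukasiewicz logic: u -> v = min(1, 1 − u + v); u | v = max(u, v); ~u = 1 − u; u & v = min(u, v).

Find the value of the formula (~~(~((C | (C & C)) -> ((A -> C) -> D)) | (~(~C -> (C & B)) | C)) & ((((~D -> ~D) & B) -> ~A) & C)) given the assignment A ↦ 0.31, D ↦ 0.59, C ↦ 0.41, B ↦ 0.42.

(C & C) = min(0.41, 0.41) = 0.41
(C | (C & C)) = max(0.41, 0.41) = 0.41
(A -> C): min(1, 1 − 0.31 + 0.41) = 1
((A -> C) -> D): min(1, 1 − 1 + 0.59) = 0.59
((C | (C & C)) -> ((A -> C) -> D)): min(1, 1 − 0.41 + 0.59) = 1
~((C | (C & C)) -> ((A -> C) -> D)): Łukasiewicz ¬ gives 1 − 1 = 0
~C: Łukasiewicz ¬ gives 1 − 0.41 = 0.59
(C & B) = min(0.41, 0.42) = 0.41
(~C -> (C & B)): min(1, 1 − 0.59 + 0.41) = 0.82
~(~C -> (C & B)): Łukasiewicz ¬ gives 1 − 0.82 = 0.18
(~(~C -> (C & B)) | C) = max(0.18, 0.41) = 0.41
(~((C | (C & C)) -> ((A -> C) -> D)) | (~(~C -> (C & B)) | C)) = max(0, 0.41) = 0.41
~(~((C | (C & C)) -> ((A -> C) -> D)) | (~(~C -> (C & B)) | C)): Łukasiewicz ¬ gives 1 − 0.41 = 0.59
~~(~((C | (C & C)) -> ((A -> C) -> D)) | (~(~C -> (C & B)) | C)): Łukasiewicz ¬ gives 1 − 0.59 = 0.41
~D: Łukasiewicz ¬ gives 1 − 0.59 = 0.41
~D: Łukasiewicz ¬ gives 1 − 0.59 = 0.41
(~D -> ~D): min(1, 1 − 0.41 + 0.41) = 1
((~D -> ~D) & B) = min(1, 0.42) = 0.42
~A: Łukasiewicz ¬ gives 1 − 0.31 = 0.69
(((~D -> ~D) & B) -> ~A): min(1, 1 − 0.42 + 0.69) = 1
((((~D -> ~D) & B) -> ~A) & C) = min(1, 0.41) = 0.41
(~~(~((C | (C & C)) -> ((A -> C) -> D)) | (~(~C -> (C & B)) | C)) & ((((~D -> ~D) & B) -> ~A) & C)) = min(0.41, 0.41) = 0.41

0.41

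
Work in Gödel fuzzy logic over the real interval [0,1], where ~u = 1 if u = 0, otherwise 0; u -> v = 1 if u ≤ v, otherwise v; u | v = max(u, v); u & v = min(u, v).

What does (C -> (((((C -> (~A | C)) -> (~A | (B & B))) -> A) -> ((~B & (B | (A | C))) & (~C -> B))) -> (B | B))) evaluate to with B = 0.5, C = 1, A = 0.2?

1.00

~A: Gödel ¬ of 0.2 = 0 (operand ≠ 0)
(~A | C) = max(0, 1) = 1
(C -> (~A | C)): 1 ≤ 1, so result = 1
~A: Gödel ¬ of 0.2 = 0 (operand ≠ 0)
(B & B) = min(0.5, 0.5) = 0.5
(~A | (B & B)) = max(0, 0.5) = 0.5
((C -> (~A | C)) -> (~A | (B & B))): 1 > 0.5, so result = 0.5
(((C -> (~A | C)) -> (~A | (B & B))) -> A): 0.5 > 0.2, so result = 0.2
~B: Gödel ¬ of 0.5 = 0 (operand ≠ 0)
(A | C) = max(0.2, 1) = 1
(B | (A | C)) = max(0.5, 1) = 1
(~B & (B | (A | C))) = min(0, 1) = 0
~C: Gödel ¬ of 1 = 0 (operand ≠ 0)
(~C -> B): 0 ≤ 0.5, so result = 1
((~B & (B | (A | C))) & (~C -> B)) = min(0, 1) = 0
((((C -> (~A | C)) -> (~A | (B & B))) -> A) -> ((~B & (B | (A | C))) & (~C -> B))): 0.2 > 0, so result = 0
(B | B) = max(0.5, 0.5) = 0.5
(((((C -> (~A | C)) -> (~A | (B & B))) -> A) -> ((~B & (B | (A | C))) & (~C -> B))) -> (B | B)): 0 ≤ 0.5, so result = 1
(C -> (((((C -> (~A | C)) -> (~A | (B & B))) -> A) -> ((~B & (B | (A | C))) & (~C -> B))) -> (B | B))): 1 ≤ 1, so result = 1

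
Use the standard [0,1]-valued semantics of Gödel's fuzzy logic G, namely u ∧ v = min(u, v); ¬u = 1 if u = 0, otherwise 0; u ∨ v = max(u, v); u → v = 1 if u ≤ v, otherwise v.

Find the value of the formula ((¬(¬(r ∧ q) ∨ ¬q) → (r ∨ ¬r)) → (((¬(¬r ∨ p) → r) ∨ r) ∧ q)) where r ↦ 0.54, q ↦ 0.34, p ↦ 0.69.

0.34

(r ∧ q) = min(0.54, 0.34) = 0.34
¬(r ∧ q): Gödel ¬ of 0.34 = 0 (operand ≠ 0)
¬q: Gödel ¬ of 0.34 = 0 (operand ≠ 0)
(¬(r ∧ q) ∨ ¬q) = max(0, 0) = 0
¬(¬(r ∧ q) ∨ ¬q): Gödel ¬ of 0 = 1 (operand is 0)
¬r: Gödel ¬ of 0.54 = 0 (operand ≠ 0)
(r ∨ ¬r) = max(0.54, 0) = 0.54
(¬(¬(r ∧ q) ∨ ¬q) → (r ∨ ¬r)): 1 > 0.54, so result = 0.54
¬r: Gödel ¬ of 0.54 = 0 (operand ≠ 0)
(¬r ∨ p) = max(0, 0.69) = 0.69
¬(¬r ∨ p): Gödel ¬ of 0.69 = 0 (operand ≠ 0)
(¬(¬r ∨ p) → r): 0 ≤ 0.54, so result = 1
((¬(¬r ∨ p) → r) ∨ r) = max(1, 0.54) = 1
(((¬(¬r ∨ p) → r) ∨ r) ∧ q) = min(1, 0.34) = 0.34
((¬(¬(r ∧ q) ∨ ¬q) → (r ∨ ¬r)) → (((¬(¬r ∨ p) → r) ∨ r) ∧ q)): 0.54 > 0.34, so result = 0.34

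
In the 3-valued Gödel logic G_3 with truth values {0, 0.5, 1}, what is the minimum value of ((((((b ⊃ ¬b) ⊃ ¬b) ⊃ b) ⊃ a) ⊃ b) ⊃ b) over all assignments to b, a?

The minimum is attained at b = 0.5, a = 0:
  ¬b: Gödel ¬ of 0.5 = 0 (operand ≠ 0)
  (b ⊃ ¬b): 0.5 > 0, so result = 0
  ¬b: Gödel ¬ of 0.5 = 0 (operand ≠ 0)
  ((b ⊃ ¬b) ⊃ ¬b): 0 ≤ 0, so result = 1
  (((b ⊃ ¬b) ⊃ ¬b) ⊃ b): 1 > 0.5, so result = 0.5
  ((((b ⊃ ¬b) ⊃ ¬b) ⊃ b) ⊃ a): 0.5 > 0, so result = 0
  (((((b ⊃ ¬b) ⊃ ¬b) ⊃ b) ⊃ a) ⊃ b): 0 ≤ 0.5, so result = 1
  ((((((b ⊃ ¬b) ⊃ ¬b) ⊃ b) ⊃ a) ⊃ b) ⊃ b): 1 > 0.5, so result = 0.5
Checking all 9 assignments confirms none give a value below 0.50.

0.50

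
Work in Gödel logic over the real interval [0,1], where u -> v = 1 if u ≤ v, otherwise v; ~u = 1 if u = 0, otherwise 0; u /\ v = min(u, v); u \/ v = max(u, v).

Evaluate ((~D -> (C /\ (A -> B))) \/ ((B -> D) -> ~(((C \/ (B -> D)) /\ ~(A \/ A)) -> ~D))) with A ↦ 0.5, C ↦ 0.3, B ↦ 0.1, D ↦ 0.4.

~D: Gödel ¬ of 0.4 = 0 (operand ≠ 0)
(A -> B): 0.5 > 0.1, so result = 0.1
(C /\ (A -> B)) = min(0.3, 0.1) = 0.1
(~D -> (C /\ (A -> B))): 0 ≤ 0.1, so result = 1
(B -> D): 0.1 ≤ 0.4, so result = 1
(B -> D): 0.1 ≤ 0.4, so result = 1
(C \/ (B -> D)) = max(0.3, 1) = 1
(A \/ A) = max(0.5, 0.5) = 0.5
~(A \/ A): Gödel ¬ of 0.5 = 0 (operand ≠ 0)
((C \/ (B -> D)) /\ ~(A \/ A)) = min(1, 0) = 0
~D: Gödel ¬ of 0.4 = 0 (operand ≠ 0)
(((C \/ (B -> D)) /\ ~(A \/ A)) -> ~D): 0 ≤ 0, so result = 1
~(((C \/ (B -> D)) /\ ~(A \/ A)) -> ~D): Gödel ¬ of 1 = 0 (operand ≠ 0)
((B -> D) -> ~(((C \/ (B -> D)) /\ ~(A \/ A)) -> ~D)): 1 > 0, so result = 0
((~D -> (C /\ (A -> B))) \/ ((B -> D) -> ~(((C \/ (B -> D)) /\ ~(A \/ A)) -> ~D))) = max(1, 0) = 1

1.00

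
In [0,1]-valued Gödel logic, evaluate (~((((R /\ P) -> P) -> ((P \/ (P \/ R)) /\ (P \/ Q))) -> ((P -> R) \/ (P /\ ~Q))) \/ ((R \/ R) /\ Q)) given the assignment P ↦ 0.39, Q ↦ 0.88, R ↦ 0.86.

(R /\ P) = min(0.86, 0.39) = 0.39
((R /\ P) -> P): 0.39 ≤ 0.39, so result = 1
(P \/ R) = max(0.39, 0.86) = 0.86
(P \/ (P \/ R)) = max(0.39, 0.86) = 0.86
(P \/ Q) = max(0.39, 0.88) = 0.88
((P \/ (P \/ R)) /\ (P \/ Q)) = min(0.86, 0.88) = 0.86
(((R /\ P) -> P) -> ((P \/ (P \/ R)) /\ (P \/ Q))): 1 > 0.86, so result = 0.86
(P -> R): 0.39 ≤ 0.86, so result = 1
~Q: Gödel ¬ of 0.88 = 0 (operand ≠ 0)
(P /\ ~Q) = min(0.39, 0) = 0
((P -> R) \/ (P /\ ~Q)) = max(1, 0) = 1
((((R /\ P) -> P) -> ((P \/ (P \/ R)) /\ (P \/ Q))) -> ((P -> R) \/ (P /\ ~Q))): 0.86 ≤ 1, so result = 1
~((((R /\ P) -> P) -> ((P \/ (P \/ R)) /\ (P \/ Q))) -> ((P -> R) \/ (P /\ ~Q))): Gödel ¬ of 1 = 0 (operand ≠ 0)
(R \/ R) = max(0.86, 0.86) = 0.86
((R \/ R) /\ Q) = min(0.86, 0.88) = 0.86
(~((((R /\ P) -> P) -> ((P \/ (P \/ R)) /\ (P \/ Q))) -> ((P -> R) \/ (P /\ ~Q))) \/ ((R \/ R) /\ Q)) = max(0, 0.86) = 0.86

0.86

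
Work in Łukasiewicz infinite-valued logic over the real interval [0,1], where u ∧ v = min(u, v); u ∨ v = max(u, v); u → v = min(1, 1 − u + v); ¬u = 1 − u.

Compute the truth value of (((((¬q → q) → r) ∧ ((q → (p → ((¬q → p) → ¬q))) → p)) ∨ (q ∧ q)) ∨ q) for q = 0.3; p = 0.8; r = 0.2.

¬q: Łukasiewicz ¬ gives 1 − 0.3 = 0.7
(¬q → q): min(1, 1 − 0.7 + 0.3) = 0.6
((¬q → q) → r): min(1, 1 − 0.6 + 0.2) = 0.6
¬q: Łukasiewicz ¬ gives 1 − 0.3 = 0.7
(¬q → p): min(1, 1 − 0.7 + 0.8) = 1
¬q: Łukasiewicz ¬ gives 1 − 0.3 = 0.7
((¬q → p) → ¬q): min(1, 1 − 1 + 0.7) = 0.7
(p → ((¬q → p) → ¬q)): min(1, 1 − 0.8 + 0.7) = 0.9
(q → (p → ((¬q → p) → ¬q))): min(1, 1 − 0.3 + 0.9) = 1
((q → (p → ((¬q → p) → ¬q))) → p): min(1, 1 − 1 + 0.8) = 0.8
(((¬q → q) → r) ∧ ((q → (p → ((¬q → p) → ¬q))) → p)) = min(0.6, 0.8) = 0.6
(q ∧ q) = min(0.3, 0.3) = 0.3
((((¬q → q) → r) ∧ ((q → (p → ((¬q → p) → ¬q))) → p)) ∨ (q ∧ q)) = max(0.6, 0.3) = 0.6
(((((¬q → q) → r) ∧ ((q → (p → ((¬q → p) → ¬q))) → p)) ∨ (q ∧ q)) ∨ q) = max(0.6, 0.3) = 0.6

0.60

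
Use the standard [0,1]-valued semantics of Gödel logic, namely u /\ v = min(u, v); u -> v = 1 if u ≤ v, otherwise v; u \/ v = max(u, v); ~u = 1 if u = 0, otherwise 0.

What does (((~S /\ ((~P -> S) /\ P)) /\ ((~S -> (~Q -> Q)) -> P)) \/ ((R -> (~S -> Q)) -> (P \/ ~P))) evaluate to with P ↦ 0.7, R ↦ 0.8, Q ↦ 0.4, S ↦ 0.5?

~S: Gödel ¬ of 0.5 = 0 (operand ≠ 0)
~P: Gödel ¬ of 0.7 = 0 (operand ≠ 0)
(~P -> S): 0 ≤ 0.5, so result = 1
((~P -> S) /\ P) = min(1, 0.7) = 0.7
(~S /\ ((~P -> S) /\ P)) = min(0, 0.7) = 0
~S: Gödel ¬ of 0.5 = 0 (operand ≠ 0)
~Q: Gödel ¬ of 0.4 = 0 (operand ≠ 0)
(~Q -> Q): 0 ≤ 0.4, so result = 1
(~S -> (~Q -> Q)): 0 ≤ 1, so result = 1
((~S -> (~Q -> Q)) -> P): 1 > 0.7, so result = 0.7
((~S /\ ((~P -> S) /\ P)) /\ ((~S -> (~Q -> Q)) -> P)) = min(0, 0.7) = 0
~S: Gödel ¬ of 0.5 = 0 (operand ≠ 0)
(~S -> Q): 0 ≤ 0.4, so result = 1
(R -> (~S -> Q)): 0.8 ≤ 1, so result = 1
~P: Gödel ¬ of 0.7 = 0 (operand ≠ 0)
(P \/ ~P) = max(0.7, 0) = 0.7
((R -> (~S -> Q)) -> (P \/ ~P)): 1 > 0.7, so result = 0.7
(((~S /\ ((~P -> S) /\ P)) /\ ((~S -> (~Q -> Q)) -> P)) \/ ((R -> (~S -> Q)) -> (P \/ ~P))) = max(0, 0.7) = 0.7

0.70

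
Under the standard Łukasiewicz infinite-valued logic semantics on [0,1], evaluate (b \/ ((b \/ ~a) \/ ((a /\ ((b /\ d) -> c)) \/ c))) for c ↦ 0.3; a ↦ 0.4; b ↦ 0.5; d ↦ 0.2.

~a: Łukasiewicz ¬ gives 1 − 0.4 = 0.6
(b \/ ~a) = max(0.5, 0.6) = 0.6
(b /\ d) = min(0.5, 0.2) = 0.2
((b /\ d) -> c): min(1, 1 − 0.2 + 0.3) = 1
(a /\ ((b /\ d) -> c)) = min(0.4, 1) = 0.4
((a /\ ((b /\ d) -> c)) \/ c) = max(0.4, 0.3) = 0.4
((b \/ ~a) \/ ((a /\ ((b /\ d) -> c)) \/ c)) = max(0.6, 0.4) = 0.6
(b \/ ((b \/ ~a) \/ ((a /\ ((b /\ d) -> c)) \/ c))) = max(0.5, 0.6) = 0.6

0.60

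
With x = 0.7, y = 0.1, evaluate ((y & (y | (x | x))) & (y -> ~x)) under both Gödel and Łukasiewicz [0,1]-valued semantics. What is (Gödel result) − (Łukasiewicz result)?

-0.10

Gödel evaluation:
  (x | x) = max(0.7, 0.7) = 0.7
  (y | (x | x)) = max(0.1, 0.7) = 0.7
  (y & (y | (x | x))) = min(0.1, 0.7) = 0.1
  ~x: Gödel ¬ of 0.7 = 0 (operand ≠ 0)
  (y -> ~x): 0.1 > 0, so result = 0
  ((y & (y | (x | x))) & (y -> ~x)) = min(0.1, 0) = 0
  Gödel value = 0
Łukasiewicz evaluation:
  (x | x) = max(0.7, 0.7) = 0.7
  (y | (x | x)) = max(0.1, 0.7) = 0.7
  (y & (y | (x | x))) = min(0.1, 0.7) = 0.1
  ~x: Łukasiewicz ¬ gives 1 − 0.7 = 0.3
  (y -> ~x): min(1, 1 − 0.1 + 0.3) = 1
  ((y & (y | (x | x))) & (y -> ~x)) = min(0.1, 1) = 0.1
  Łukasiewicz value = 0.1
Difference: 0 − 0.1 = -0.10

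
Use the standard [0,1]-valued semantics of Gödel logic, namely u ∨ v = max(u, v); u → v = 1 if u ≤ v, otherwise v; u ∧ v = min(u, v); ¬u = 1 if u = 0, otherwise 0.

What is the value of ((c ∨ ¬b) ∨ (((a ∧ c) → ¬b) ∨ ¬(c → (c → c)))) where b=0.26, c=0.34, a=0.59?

¬b: Gödel ¬ of 0.26 = 0 (operand ≠ 0)
(c ∨ ¬b) = max(0.34, 0) = 0.34
(a ∧ c) = min(0.59, 0.34) = 0.34
¬b: Gödel ¬ of 0.26 = 0 (operand ≠ 0)
((a ∧ c) → ¬b): 0.34 > 0, so result = 0
(c → c): 0.34 ≤ 0.34, so result = 1
(c → (c → c)): 0.34 ≤ 1, so result = 1
¬(c → (c → c)): Gödel ¬ of 1 = 0 (operand ≠ 0)
(((a ∧ c) → ¬b) ∨ ¬(c → (c → c))) = max(0, 0) = 0
((c ∨ ¬b) ∨ (((a ∧ c) → ¬b) ∨ ¬(c → (c → c)))) = max(0.34, 0) = 0.34

0.34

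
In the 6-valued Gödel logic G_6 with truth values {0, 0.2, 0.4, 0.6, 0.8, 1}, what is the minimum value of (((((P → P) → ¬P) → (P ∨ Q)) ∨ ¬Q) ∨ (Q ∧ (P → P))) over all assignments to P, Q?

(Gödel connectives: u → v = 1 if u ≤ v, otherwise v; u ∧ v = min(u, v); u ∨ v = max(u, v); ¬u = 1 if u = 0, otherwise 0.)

0.20

The minimum is attained at P = 0, Q = 0.2:
  (P → P): 0 ≤ 0, so result = 1
  ¬P: Gödel ¬ of 0 = 1 (operand is 0)
  ((P → P) → ¬P): 1 ≤ 1, so result = 1
  (P ∨ Q) = max(0, 0.2) = 0.2
  (((P → P) → ¬P) → (P ∨ Q)): 1 > 0.2, so result = 0.2
  ¬Q: Gödel ¬ of 0.2 = 0 (operand ≠ 0)
  ((((P → P) → ¬P) → (P ∨ Q)) ∨ ¬Q) = max(0.2, 0) = 0.2
  (P → P): 0 ≤ 0, so result = 1
  (Q ∧ (P → P)) = min(0.2, 1) = 0.2
  (((((P → P) → ¬P) → (P ∨ Q)) ∨ ¬Q) ∨ (Q ∧ (P → P))) = max(0.2, 0.2) = 0.2
Checking all 36 assignments confirms none give a value below 0.20.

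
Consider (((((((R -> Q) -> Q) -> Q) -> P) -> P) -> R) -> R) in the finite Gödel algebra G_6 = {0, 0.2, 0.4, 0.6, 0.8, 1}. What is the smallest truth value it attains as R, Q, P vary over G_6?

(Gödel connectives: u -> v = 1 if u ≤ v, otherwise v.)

The minimum is attained at R = 0.2, Q = 0, P = 0:
  (R -> Q): 0.2 > 0, so result = 0
  ((R -> Q) -> Q): 0 ≤ 0, so result = 1
  (((R -> Q) -> Q) -> Q): 1 > 0, so result = 0
  ((((R -> Q) -> Q) -> Q) -> P): 0 ≤ 0, so result = 1
  (((((R -> Q) -> Q) -> Q) -> P) -> P): 1 > 0, so result = 0
  ((((((R -> Q) -> Q) -> Q) -> P) -> P) -> R): 0 ≤ 0.2, so result = 1
  (((((((R -> Q) -> Q) -> Q) -> P) -> P) -> R) -> R): 1 > 0.2, so result = 0.2
Checking all 216 assignments confirms none give a value below 0.20.

0.20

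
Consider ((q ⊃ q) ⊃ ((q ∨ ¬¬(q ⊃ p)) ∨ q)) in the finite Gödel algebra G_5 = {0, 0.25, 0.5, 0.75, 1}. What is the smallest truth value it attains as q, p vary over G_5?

The minimum is attained at q = 0.25, p = 0:
  (q ⊃ q): 0.25 ≤ 0.25, so result = 1
  (q ⊃ p): 0.25 > 0, so result = 0
  ¬(q ⊃ p): Gödel ¬ of 0 = 1 (operand is 0)
  ¬¬(q ⊃ p): Gödel ¬ of 1 = 0 (operand ≠ 0)
  (q ∨ ¬¬(q ⊃ p)) = max(0.25, 0) = 0.25
  ((q ∨ ¬¬(q ⊃ p)) ∨ q) = max(0.25, 0.25) = 0.25
  ((q ⊃ q) ⊃ ((q ∨ ¬¬(q ⊃ p)) ∨ q)): 1 > 0.25, so result = 0.25
Checking all 25 assignments confirms none give a value below 0.25.

0.25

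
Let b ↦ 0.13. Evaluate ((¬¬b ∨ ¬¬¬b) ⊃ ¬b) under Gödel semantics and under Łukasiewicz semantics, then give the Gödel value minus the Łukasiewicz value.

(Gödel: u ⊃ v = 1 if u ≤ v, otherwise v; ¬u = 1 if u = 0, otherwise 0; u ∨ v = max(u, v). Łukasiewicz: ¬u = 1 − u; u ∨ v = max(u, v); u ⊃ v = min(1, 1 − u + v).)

Gödel evaluation:
  ¬b: Gödel ¬ of 0.13 = 0 (operand ≠ 0)
  ¬¬b: Gödel ¬ of 0 = 1 (operand is 0)
  ¬b: Gödel ¬ of 0.13 = 0 (operand ≠ 0)
  ¬¬b: Gödel ¬ of 0 = 1 (operand is 0)
  ¬¬¬b: Gödel ¬ of 1 = 0 (operand ≠ 0)
  (¬¬b ∨ ¬¬¬b) = max(1, 0) = 1
  ¬b: Gödel ¬ of 0.13 = 0 (operand ≠ 0)
  ((¬¬b ∨ ¬¬¬b) ⊃ ¬b): 1 > 0, so result = 0
  Gödel value = 0
Łukasiewicz evaluation:
  ¬b: Łukasiewicz ¬ gives 1 − 0.13 = 0.87
  ¬¬b: Łukasiewicz ¬ gives 1 − 0.87 = 0.13
  ¬b: Łukasiewicz ¬ gives 1 − 0.13 = 0.87
  ¬¬b: Łukasiewicz ¬ gives 1 − 0.87 = 0.13
  ¬¬¬b: Łukasiewicz ¬ gives 1 − 0.13 = 0.87
  (¬¬b ∨ ¬¬¬b) = max(0.13, 0.87) = 0.87
  ¬b: Łukasiewicz ¬ gives 1 − 0.13 = 0.87
  ((¬¬b ∨ ¬¬¬b) ⊃ ¬b): min(1, 1 − 0.87 + 0.87) = 1
  Łukasiewicz value = 1
Difference: 0 − 1 = -1.00

-1.00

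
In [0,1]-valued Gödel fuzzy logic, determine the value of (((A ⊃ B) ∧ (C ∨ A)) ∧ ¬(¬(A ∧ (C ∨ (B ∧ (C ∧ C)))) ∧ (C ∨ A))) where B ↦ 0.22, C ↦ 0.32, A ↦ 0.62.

0.22

(A ⊃ B): 0.62 > 0.22, so result = 0.22
(C ∨ A) = max(0.32, 0.62) = 0.62
((A ⊃ B) ∧ (C ∨ A)) = min(0.22, 0.62) = 0.22
(C ∧ C) = min(0.32, 0.32) = 0.32
(B ∧ (C ∧ C)) = min(0.22, 0.32) = 0.22
(C ∨ (B ∧ (C ∧ C))) = max(0.32, 0.22) = 0.32
(A ∧ (C ∨ (B ∧ (C ∧ C)))) = min(0.62, 0.32) = 0.32
¬(A ∧ (C ∨ (B ∧ (C ∧ C)))): Gödel ¬ of 0.32 = 0 (operand ≠ 0)
(C ∨ A) = max(0.32, 0.62) = 0.62
(¬(A ∧ (C ∨ (B ∧ (C ∧ C)))) ∧ (C ∨ A)) = min(0, 0.62) = 0
¬(¬(A ∧ (C ∨ (B ∧ (C ∧ C)))) ∧ (C ∨ A)): Gödel ¬ of 0 = 1 (operand is 0)
(((A ⊃ B) ∧ (C ∨ A)) ∧ ¬(¬(A ∧ (C ∨ (B ∧ (C ∧ C)))) ∧ (C ∨ A))) = min(0.22, 1) = 0.22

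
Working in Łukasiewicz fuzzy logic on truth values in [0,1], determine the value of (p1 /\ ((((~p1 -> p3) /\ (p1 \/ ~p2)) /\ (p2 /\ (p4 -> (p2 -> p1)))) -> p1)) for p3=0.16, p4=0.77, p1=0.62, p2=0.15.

~p1: Łukasiewicz ¬ gives 1 − 0.62 = 0.38
(~p1 -> p3): min(1, 1 − 0.38 + 0.16) = 0.78
~p2: Łukasiewicz ¬ gives 1 − 0.15 = 0.85
(p1 \/ ~p2) = max(0.62, 0.85) = 0.85
((~p1 -> p3) /\ (p1 \/ ~p2)) = min(0.78, 0.85) = 0.78
(p2 -> p1): min(1, 1 − 0.15 + 0.62) = 1
(p4 -> (p2 -> p1)): min(1, 1 − 0.77 + 1) = 1
(p2 /\ (p4 -> (p2 -> p1))) = min(0.15, 1) = 0.15
(((~p1 -> p3) /\ (p1 \/ ~p2)) /\ (p2 /\ (p4 -> (p2 -> p1)))) = min(0.78, 0.15) = 0.15
((((~p1 -> p3) /\ (p1 \/ ~p2)) /\ (p2 /\ (p4 -> (p2 -> p1)))) -> p1): min(1, 1 − 0.15 + 0.62) = 1
(p1 /\ ((((~p1 -> p3) /\ (p1 \/ ~p2)) /\ (p2 /\ (p4 -> (p2 -> p1)))) -> p1)) = min(0.62, 1) = 0.62

0.62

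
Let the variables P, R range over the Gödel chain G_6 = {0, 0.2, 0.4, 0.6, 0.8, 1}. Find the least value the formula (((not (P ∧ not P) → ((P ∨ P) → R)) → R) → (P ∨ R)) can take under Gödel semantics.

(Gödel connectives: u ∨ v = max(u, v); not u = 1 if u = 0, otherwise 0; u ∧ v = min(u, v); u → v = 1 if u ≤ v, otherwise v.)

0.20

The minimum is attained at P = 0.2, R = 0:
  not P: Gödel ¬ of 0.2 = 0 (operand ≠ 0)
  (P ∧ not P) = min(0.2, 0) = 0
  not (P ∧ not P): Gödel ¬ of 0 = 1 (operand is 0)
  (P ∨ P) = max(0.2, 0.2) = 0.2
  ((P ∨ P) → R): 0.2 > 0, so result = 0
  (not (P ∧ not P) → ((P ∨ P) → R)): 1 > 0, so result = 0
  ((not (P ∧ not P) → ((P ∨ P) → R)) → R): 0 ≤ 0, so result = 1
  (P ∨ R) = max(0.2, 0) = 0.2
  (((not (P ∧ not P) → ((P ∨ P) → R)) → R) → (P ∨ R)): 1 > 0.2, so result = 0.2
Checking all 36 assignments confirms none give a value below 0.20.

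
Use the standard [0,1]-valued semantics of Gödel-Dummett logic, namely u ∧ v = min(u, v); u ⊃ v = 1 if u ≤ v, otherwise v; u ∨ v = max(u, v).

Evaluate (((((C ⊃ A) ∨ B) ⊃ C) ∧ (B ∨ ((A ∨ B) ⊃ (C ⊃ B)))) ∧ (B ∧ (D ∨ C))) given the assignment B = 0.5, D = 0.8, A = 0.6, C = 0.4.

0.40

(C ⊃ A): 0.4 ≤ 0.6, so result = 1
((C ⊃ A) ∨ B) = max(1, 0.5) = 1
(((C ⊃ A) ∨ B) ⊃ C): 1 > 0.4, so result = 0.4
(A ∨ B) = max(0.6, 0.5) = 0.6
(C ⊃ B): 0.4 ≤ 0.5, so result = 1
((A ∨ B) ⊃ (C ⊃ B)): 0.6 ≤ 1, so result = 1
(B ∨ ((A ∨ B) ⊃ (C ⊃ B))) = max(0.5, 1) = 1
((((C ⊃ A) ∨ B) ⊃ C) ∧ (B ∨ ((A ∨ B) ⊃ (C ⊃ B)))) = min(0.4, 1) = 0.4
(D ∨ C) = max(0.8, 0.4) = 0.8
(B ∧ (D ∨ C)) = min(0.5, 0.8) = 0.5
(((((C ⊃ A) ∨ B) ⊃ C) ∧ (B ∨ ((A ∨ B) ⊃ (C ⊃ B)))) ∧ (B ∧ (D ∨ C))) = min(0.4, 0.5) = 0.4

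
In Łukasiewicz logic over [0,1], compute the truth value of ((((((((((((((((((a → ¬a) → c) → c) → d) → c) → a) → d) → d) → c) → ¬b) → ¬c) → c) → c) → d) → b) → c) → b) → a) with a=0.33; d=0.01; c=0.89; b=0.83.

0.39

¬a: Łukasiewicz ¬ gives 1 − 0.33 = 0.67
(a → ¬a): min(1, 1 − 0.33 + 0.67) = 1
((a → ¬a) → c): min(1, 1 − 1 + 0.89) = 0.89
(((a → ¬a) → c) → c): min(1, 1 − 0.89 + 0.89) = 1
((((a → ¬a) → c) → c) → d): min(1, 1 − 1 + 0.01) = 0.01
(((((a → ¬a) → c) → c) → d) → c): min(1, 1 − 0.01 + 0.89) = 1
((((((a → ¬a) → c) → c) → d) → c) → a): min(1, 1 − 1 + 0.33) = 0.33
(((((((a → ¬a) → c) → c) → d) → c) → a) → d): min(1, 1 − 0.33 + 0.01) = 0.68
((((((((a → ¬a) → c) → c) → d) → c) → a) → d) → d): min(1, 1 − 0.68 + 0.01) = 0.33
(((((((((a → ¬a) → c) → c) → d) → c) → a) → d) → d) → c): min(1, 1 − 0.33 + 0.89) = 1
¬b: Łukasiewicz ¬ gives 1 − 0.83 = 0.17
((((((((((a → ¬a) → c) → c) → d) → c) → a) → d) → d) → c) → ¬b): min(1, 1 − 1 + 0.17) = 0.17
¬c: Łukasiewicz ¬ gives 1 − 0.89 = 0.11
(((((((((((a → ¬a) → c) → c) → d) → c) → a) → d) → d) → c) → ¬b) → ¬c): min(1, 1 − 0.17 + 0.11) = 0.94
((((((((((((a → ¬a) → c) → c) → d) → c) → a) → d) → d) → c) → ¬b) → ¬c) → c): min(1, 1 − 0.94 + 0.89) = 0.95
(((((((((((((a → ¬a) → c) → c) → d) → c) → a) → d) → d) → c) → ¬b) → ¬c) → c) → c): min(1, 1 − 0.95 + 0.89) = 0.94
((((((((((((((a → ¬a) → c) → c) → d) → c) → a) → d) → d) → c) → ¬b) → ¬c) → c) → c) → d): min(1, 1 − 0.94 + 0.01) = 0.07
(((((((((((((((a → ¬a) → c) → c) → d) → c) → a) → d) → d) → c) → ¬b) → ¬c) → c) → c) → d) → b): min(1, 1 − 0.07 + 0.83) = 1
((((((((((((((((a → ¬a) → c) → c) → d) → c) → a) → d) → d) → c) → ¬b) → ¬c) → c) → c) → d) → b) → c): min(1, 1 − 1 + 0.89) = 0.89
(((((((((((((((((a → ¬a) → c) → c) → d) → c) → a) → d) → d) → c) → ¬b) → ¬c) → c) → c) → d) → b) → c) → b): min(1, 1 − 0.89 + 0.83) = 0.94
((((((((((((((((((a → ¬a) → c) → c) → d) → c) → a) → d) → d) → c) → ¬b) → ¬c) → c) → c) → d) → b) → c) → b) → a): min(1, 1 − 0.94 + 0.33) = 0.39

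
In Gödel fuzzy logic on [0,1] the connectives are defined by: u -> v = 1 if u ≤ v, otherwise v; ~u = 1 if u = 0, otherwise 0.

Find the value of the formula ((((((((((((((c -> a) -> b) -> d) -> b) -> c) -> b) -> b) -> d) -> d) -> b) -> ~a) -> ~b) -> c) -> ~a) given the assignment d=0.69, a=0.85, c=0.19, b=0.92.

(c -> a): 0.19 ≤ 0.85, so result = 1
((c -> a) -> b): 1 > 0.92, so result = 0.92
(((c -> a) -> b) -> d): 0.92 > 0.69, so result = 0.69
((((c -> a) -> b) -> d) -> b): 0.69 ≤ 0.92, so result = 1
(((((c -> a) -> b) -> d) -> b) -> c): 1 > 0.19, so result = 0.19
((((((c -> a) -> b) -> d) -> b) -> c) -> b): 0.19 ≤ 0.92, so result = 1
(((((((c -> a) -> b) -> d) -> b) -> c) -> b) -> b): 1 > 0.92, so result = 0.92
((((((((c -> a) -> b) -> d) -> b) -> c) -> b) -> b) -> d): 0.92 > 0.69, so result = 0.69
(((((((((c -> a) -> b) -> d) -> b) -> c) -> b) -> b) -> d) -> d): 0.69 ≤ 0.69, so result = 1
((((((((((c -> a) -> b) -> d) -> b) -> c) -> b) -> b) -> d) -> d) -> b): 1 > 0.92, so result = 0.92
~a: Gödel ¬ of 0.85 = 0 (operand ≠ 0)
(((((((((((c -> a) -> b) -> d) -> b) -> c) -> b) -> b) -> d) -> d) -> b) -> ~a): 0.92 > 0, so result = 0
~b: Gödel ¬ of 0.92 = 0 (operand ≠ 0)
((((((((((((c -> a) -> b) -> d) -> b) -> c) -> b) -> b) -> d) -> d) -> b) -> ~a) -> ~b): 0 ≤ 0, so result = 1
(((((((((((((c -> a) -> b) -> d) -> b) -> c) -> b) -> b) -> d) -> d) -> b) -> ~a) -> ~b) -> c): 1 > 0.19, so result = 0.19
~a: Gödel ¬ of 0.85 = 0 (operand ≠ 0)
((((((((((((((c -> a) -> b) -> d) -> b) -> c) -> b) -> b) -> d) -> d) -> b) -> ~a) -> ~b) -> c) -> ~a): 0.19 > 0, so result = 0

0.00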